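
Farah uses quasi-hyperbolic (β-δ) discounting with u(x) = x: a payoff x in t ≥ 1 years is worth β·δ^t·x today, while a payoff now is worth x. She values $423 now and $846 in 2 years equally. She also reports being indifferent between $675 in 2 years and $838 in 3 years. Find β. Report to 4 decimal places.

β ≈ 0.7706

From the later pair, β·δ^2·675 = β·δ^3·838; dividing through, δ = 675/838 = 0.80549.
Substituting δ into 423 = β·δ^2·846: β = 423/(548.896) ≈ 0.7706.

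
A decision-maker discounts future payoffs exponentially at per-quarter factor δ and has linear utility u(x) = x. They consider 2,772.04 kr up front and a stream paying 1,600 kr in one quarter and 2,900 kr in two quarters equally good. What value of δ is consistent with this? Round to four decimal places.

δ ≈ 0.7400

Present value of the stream is 1600·δ + 2900·δ². Indifference gives 1600δ + 2900δ² = 2772.04.
Rearranged: 2900δ² + 1600δ − 2772.04 = 0.
The positive root is δ = [−1600 + √(1600² + 4·2900·2772.04)] / (2·2900) = (−1600 + 5892.000)/5800 ≈ 0.7400.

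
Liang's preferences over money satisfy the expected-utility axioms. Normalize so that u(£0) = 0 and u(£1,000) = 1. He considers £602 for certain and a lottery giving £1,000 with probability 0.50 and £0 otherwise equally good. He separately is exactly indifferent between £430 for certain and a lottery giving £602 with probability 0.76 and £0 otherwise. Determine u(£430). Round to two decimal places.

0.38

First, u(£602) = 0.50·u(£1,000) + 0.50·u(£0) = 0.50.
The second indifference gives u(£430) = 0.76·u(£602) + 0.24·u(£0) = 0.76·0.50 + 0.24·0.00 = 0.3800.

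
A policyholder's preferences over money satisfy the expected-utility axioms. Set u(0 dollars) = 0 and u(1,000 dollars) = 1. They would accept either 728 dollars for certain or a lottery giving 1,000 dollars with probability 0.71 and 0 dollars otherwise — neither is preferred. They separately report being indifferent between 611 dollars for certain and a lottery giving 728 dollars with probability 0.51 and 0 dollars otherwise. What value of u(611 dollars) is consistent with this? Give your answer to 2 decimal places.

0.36

First, u(728 dollars) = 0.71·u(1,000 dollars) + 0.29·u(0 dollars) = 0.71.
The second indifference gives u(611 dollars) = 0.51·u(728 dollars) + 0.49·u(0 dollars) = 0.51·0.71 + 0.49·0.00 = 0.3621.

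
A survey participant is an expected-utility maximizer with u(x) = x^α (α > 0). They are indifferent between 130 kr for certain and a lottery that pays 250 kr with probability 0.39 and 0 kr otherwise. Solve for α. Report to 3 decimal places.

α ≈ 1.440

EU(lottery) = 0.39·250^α + 0.61·0 = 0.39·250^α.
Setting u(130) equal to that: 130^α = 0.39·250^α ⇒ (130/250)^α = 0.39.
Taking logs: α·ln(130/250) = ln(0.39), so α = -0.941609 / -0.653926 ≈ 1.440.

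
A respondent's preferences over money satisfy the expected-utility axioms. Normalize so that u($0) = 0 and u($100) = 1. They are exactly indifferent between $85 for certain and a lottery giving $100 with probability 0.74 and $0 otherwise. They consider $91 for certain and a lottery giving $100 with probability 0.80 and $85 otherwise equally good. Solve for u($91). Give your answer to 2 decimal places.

0.95

From the first indifference, u($85) = 0.74·u($100) + 0.26·u($0) = 0.74·1 + 0.26·0 = 0.74.
The second indifference gives u($91) = 0.80·u($100) + 0.20·u($85) = 0.80·1.00 + 0.20·0.74 = 0.9480.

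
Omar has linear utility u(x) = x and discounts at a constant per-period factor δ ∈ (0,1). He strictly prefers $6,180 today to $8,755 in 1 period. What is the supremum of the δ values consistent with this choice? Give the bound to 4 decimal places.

Under u(x) = x this choice says 6180 > δ·8755.
Dividing through by 8755 gives δ < 0.70588.

δ < 0.7059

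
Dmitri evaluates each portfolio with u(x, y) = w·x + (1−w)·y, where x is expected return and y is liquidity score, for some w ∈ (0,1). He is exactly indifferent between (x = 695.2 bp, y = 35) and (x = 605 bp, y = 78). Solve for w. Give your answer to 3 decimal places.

w = 0.323

Indifference: w·695.2 + (1−w)·35 = w·605 + (1−w)·78.
Rearranging, 90.2·w − 43·(1−w) = 0.
The marginal rate of substitution is 43/90.2, so w = 43/(90.2+43) = 0.323.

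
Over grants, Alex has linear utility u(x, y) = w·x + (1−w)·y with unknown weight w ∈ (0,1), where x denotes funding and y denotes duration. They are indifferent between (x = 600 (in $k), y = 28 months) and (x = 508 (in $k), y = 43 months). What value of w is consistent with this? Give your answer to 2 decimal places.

Equating utilities: w·600 + (1−w)·28 = w·508 + (1−w)·43.
w·(600−508) = (1−w)·(43−28), i.e. w·92 = (1−w)·15.
The marginal rate of substitution is 15/92, so w = 15/(92+15) = 0.14.

w = 0.14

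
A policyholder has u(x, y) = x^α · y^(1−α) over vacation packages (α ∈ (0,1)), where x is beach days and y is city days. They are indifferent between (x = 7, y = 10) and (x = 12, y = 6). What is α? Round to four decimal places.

Indifference: 7^α · 10^(1−α) = 12^α · 6^(1−α).
(7/12)^α = (6/10)^(1−α); take logs: α·ln(7/12) = (1−α)·ln(6/10), i.e. α·-0.5389965 = (1−α)·-0.5108256.
With A = -0.5389965 and B = -0.5108256: α·A = (1−α)·B, so α = B/(A+B) = -0.5108256/-1.0498221 ≈ 0.4866.

α ≈ 0.4866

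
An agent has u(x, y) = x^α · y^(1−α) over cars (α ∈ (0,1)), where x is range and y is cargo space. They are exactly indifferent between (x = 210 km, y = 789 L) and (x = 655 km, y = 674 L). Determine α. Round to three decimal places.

α ≈ 0.122

Set the two utilities equal: 210^α·789^(1−α) = 655^α·674^(1−α).
Rearrange to (210/655)^α = (674/789)^(1−α) and take logs: α·-1.137528 = (1−α)·-0.157536.
So α/(1−α) = (-0.157536)/(-1.137528) = 0.138490, and α = 0.138490/1.138490 ≈ 0.122.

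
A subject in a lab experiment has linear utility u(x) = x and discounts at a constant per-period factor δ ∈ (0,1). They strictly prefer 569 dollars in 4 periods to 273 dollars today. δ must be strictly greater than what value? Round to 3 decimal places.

Comparing present values: 273 < δ^4·569.
So δ^4 > 273/569 = 0.47979; taking the 4th root of both positive sides preserves the inequality.
δ > 0.47979^(1/4) = 0.832.

δ > 0.832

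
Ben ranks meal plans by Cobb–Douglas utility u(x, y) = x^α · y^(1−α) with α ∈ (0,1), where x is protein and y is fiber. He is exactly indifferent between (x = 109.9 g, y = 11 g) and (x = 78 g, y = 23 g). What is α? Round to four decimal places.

α ≈ 0.6827

Indifference: 109.9^α · 11^(1−α) = 78^α · 23^(1−α).
Rearrange to (109.9/78)^α = (23/11)^(1−α) and take logs: α·0.3428620 = (1−α)·0.7375989.
So α/(1−α) = (0.7375989)/(0.3428620) = 2.1512996, and α = 2.1512996/3.1512996 ≈ 0.6827.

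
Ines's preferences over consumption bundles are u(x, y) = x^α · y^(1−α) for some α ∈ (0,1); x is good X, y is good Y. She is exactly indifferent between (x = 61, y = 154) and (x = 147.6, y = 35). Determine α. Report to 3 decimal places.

α ≈ 0.626

The Cobb–Douglas utilities coincide, so 61^α·154^(1−α) = 147.6^α·35^(1−α).
(61/147.6)^α = (35/154)^(1−α); take logs: α·ln(61/147.6) = (1−α)·ln(35/154), i.e. α·-0.883632 = (1−α)·-1.481605.
So α/(1−α) = (-1.481605)/(-0.883632) = 1.676722, and α = 1.676722/2.676722 ≈ 0.626.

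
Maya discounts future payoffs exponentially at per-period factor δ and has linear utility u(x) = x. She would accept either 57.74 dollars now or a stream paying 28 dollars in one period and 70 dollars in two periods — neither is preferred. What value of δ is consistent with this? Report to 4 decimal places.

The stream is worth 28δ + 70δ² today, so 28δ + 70δ² = 57.74.
Rearranged: 70δ² + 28δ − 57.74 = 0.
δ = (−28 + √(28² + 4·70·57.74)) / (2·70) = (−28 + √16951.20) / 140 ≈ 0.7300.

δ ≈ 0.7300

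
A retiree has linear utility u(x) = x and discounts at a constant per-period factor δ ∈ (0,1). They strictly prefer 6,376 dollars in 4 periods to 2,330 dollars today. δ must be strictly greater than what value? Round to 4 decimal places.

δ > 0.7775

The preference means 2330 < δ^4·6376.
Dividing by 6376: δ^4 > 0.36543. Both sides are positive, so the 4th root keeps the direction.
δ > 0.36543^(1/4) = 0.7775.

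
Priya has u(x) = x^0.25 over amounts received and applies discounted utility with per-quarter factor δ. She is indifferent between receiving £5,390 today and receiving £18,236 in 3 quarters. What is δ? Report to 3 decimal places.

δ ≈ 0.903

The payoff in 3 quarters is discounted by δ^3, so u(5390) = δ^3·u(18236) and δ^3 = u(5390)/u(18236).
Since u(x) = x^0.25, δ^3 = (5390/18236)^0.25 = 0.29557^0.25 = 0.73733.
Hence δ = (0.73733)^(1/3) = 0.90342.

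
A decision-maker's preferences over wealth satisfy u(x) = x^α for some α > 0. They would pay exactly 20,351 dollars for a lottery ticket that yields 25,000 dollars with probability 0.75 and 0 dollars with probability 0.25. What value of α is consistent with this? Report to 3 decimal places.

EU(lottery) = 0.75·25000^α + 0.25·0 = 0.75·25000^α.
Setting u(20351) equal to that: 20351^α = 0.75·25000^α ⇒ (20351/25000)^α = 0.75.
Take logs: α = ln 0.75 / ln(20351/25000) ≈ 1.39824.

α ≈ 1.398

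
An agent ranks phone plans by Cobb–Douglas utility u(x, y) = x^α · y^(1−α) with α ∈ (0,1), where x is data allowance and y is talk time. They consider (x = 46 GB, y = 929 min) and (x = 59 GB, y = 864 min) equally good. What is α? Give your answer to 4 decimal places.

α ≈ 0.2257

Indifference: 46^α · 929^(1−α) = 59^α · 864^(1−α).
Taking logs: α·ln 46 + (1−α)·ln 929 = α·ln 59 + (1−α)·ln 864, i.e. α·-0.2488960 = (1−α)·-0.0725360.
With A = -0.2488960 and B = -0.0725360: α·A = (1−α)·B, so α = B/(A+B) = -0.0725360/-0.3214320 ≈ 0.2257.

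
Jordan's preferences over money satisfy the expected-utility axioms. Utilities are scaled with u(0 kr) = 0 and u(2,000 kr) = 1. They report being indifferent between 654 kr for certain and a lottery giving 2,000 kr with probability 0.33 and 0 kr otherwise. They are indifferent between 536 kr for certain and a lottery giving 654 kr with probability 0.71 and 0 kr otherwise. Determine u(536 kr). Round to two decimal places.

From the first indifference, u(654 kr) = 0.33·u(2,000 kr) + 0.67·u(0 kr) = 0.33·1 + 0.67·0 = 0.33.
Then u(536 kr) = 0.71·u(654 kr) + 0.29·u(0 kr) = 0.71·0.33 + 0.29·0.00 = 0.2343.

0.23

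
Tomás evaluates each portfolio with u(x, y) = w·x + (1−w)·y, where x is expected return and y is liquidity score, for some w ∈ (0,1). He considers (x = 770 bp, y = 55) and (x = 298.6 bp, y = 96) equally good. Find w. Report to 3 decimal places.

w = 0.080

Indifference: w·770 + (1−w)·55 = w·298.6 + (1−w)·96.
Collecting terms: w·471.4 = (1−w)·41.
Hence w = 41/(471.4+41) = 41/512.4 = 0.080.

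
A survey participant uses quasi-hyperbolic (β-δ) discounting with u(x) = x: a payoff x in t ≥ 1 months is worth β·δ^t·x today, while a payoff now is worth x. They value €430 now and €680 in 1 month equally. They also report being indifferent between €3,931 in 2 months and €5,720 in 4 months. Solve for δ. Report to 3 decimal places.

From the later pair, β·δ^2·3931 = β·δ^4·5720; dividing through, δ^2 = 3931/5720 = 0.68724, so δ = 0.82900.

δ ≈ 0.829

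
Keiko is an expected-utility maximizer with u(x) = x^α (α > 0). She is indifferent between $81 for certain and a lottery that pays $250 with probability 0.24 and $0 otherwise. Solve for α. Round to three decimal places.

α ≈ 1.266

Since u(0) = 0, the lottery's EU is 0.24·250^α.
Indifference: 81^α = 0.24·250^α, so (81/250)^α = 0.24.
α = ln(0.24) / ln(81/250) = -1.427116/-1.127012 ≈ 1.266.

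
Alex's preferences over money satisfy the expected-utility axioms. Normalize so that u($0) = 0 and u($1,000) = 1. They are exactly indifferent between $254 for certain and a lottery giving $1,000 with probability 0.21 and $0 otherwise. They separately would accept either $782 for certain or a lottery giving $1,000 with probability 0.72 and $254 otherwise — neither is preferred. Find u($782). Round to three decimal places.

0.779

The first gamble pins u($254): it must equal 0.21·1 + 0.79·0 = 0.21.
Then u($782) = 0.72·u($1,000) + 0.28·u($254) = 0.72·1.00 + 0.28·0.21 = 0.7788.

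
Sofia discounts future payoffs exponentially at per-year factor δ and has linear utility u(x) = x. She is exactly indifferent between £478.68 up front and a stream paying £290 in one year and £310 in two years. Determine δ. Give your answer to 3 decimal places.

δ ≈ 0.860

The stream is worth 290δ + 310δ² today, so 290δ + 310δ² = 478.68.
Rearranged: 310δ² + 290δ − 478.68 = 0.
The positive root is δ = [−290 + √(290² + 4·310·478.68)] / (2·310) = (−290 + 823.203)/620 ≈ 0.860.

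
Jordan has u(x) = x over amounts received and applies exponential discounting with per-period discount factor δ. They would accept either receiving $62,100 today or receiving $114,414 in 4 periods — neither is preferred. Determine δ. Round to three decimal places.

δ ≈ 0.858

Indifference means u(62100) = δ^4 · u(114414), so δ^4 = u(62100)/u(114414).
With u(x) = x: δ^4 = 62100/114414 = 0.54277.
Hence δ = (0.54277)^(1/4) = 0.85833.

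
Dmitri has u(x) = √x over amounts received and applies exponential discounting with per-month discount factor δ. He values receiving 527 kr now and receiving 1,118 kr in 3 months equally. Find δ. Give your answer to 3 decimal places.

Equating discounted utilities: u(527) = δ^3·u(1118) ⇒ δ^3 = u(527)/u(1118).
Since u(x) = √x, δ^3 = √(527/1118) = 0.68657.
So δ = 0.68657^(1/3) ≈ 0.882.

δ ≈ 0.882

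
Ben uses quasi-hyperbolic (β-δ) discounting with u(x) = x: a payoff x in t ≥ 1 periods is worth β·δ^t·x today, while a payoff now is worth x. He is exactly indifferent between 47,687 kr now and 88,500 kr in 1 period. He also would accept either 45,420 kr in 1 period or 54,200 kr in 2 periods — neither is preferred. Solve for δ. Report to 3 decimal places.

δ ≈ 0.838

From the later pair, β·δ^1·45420 = β·δ^2·54200; dividing through, δ = 45420/54200 = 0.83801.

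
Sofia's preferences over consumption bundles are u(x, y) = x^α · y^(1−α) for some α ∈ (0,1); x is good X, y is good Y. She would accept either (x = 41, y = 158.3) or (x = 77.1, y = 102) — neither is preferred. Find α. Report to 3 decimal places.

The Cobb–Douglas utilities coincide, so 41^α·158.3^(1−α) = 77.1^α·102^(1−α).
Taking logs: α·ln 41 + (1−α)·ln 158.3 = α·ln 77.1 + (1−α)·ln 102, i.e. α·-0.631531 = (1−α)·-0.439519.
So α/(1−α) = (-0.439519)/(-0.631531) = 0.695958, and α = 0.695958/1.695958 ≈ 0.410.

α ≈ 0.410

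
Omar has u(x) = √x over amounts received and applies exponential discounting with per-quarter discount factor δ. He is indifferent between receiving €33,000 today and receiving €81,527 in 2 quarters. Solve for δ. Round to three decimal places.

Indifference means u(33000) = δ^2 · u(81527), so δ^2 = u(33000)/u(81527).
Since u(x) = √x, δ^2 = √(33000/81527) = 0.63622.
Hence δ = (0.63622)^(1/2) = 0.79763.

δ ≈ 0.798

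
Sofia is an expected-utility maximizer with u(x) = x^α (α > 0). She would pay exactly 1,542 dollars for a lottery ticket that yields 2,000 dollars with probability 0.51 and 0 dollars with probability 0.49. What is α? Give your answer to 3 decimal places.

Since u(0) = 0, the lottery's EU is 0.51·2000^α.
Setting u(1542) equal to that: 1542^α = 0.51·2000^α ⇒ (1542/2000)^α = 0.51.
Take logs: α = ln 0.51 / ln(1542/2000) ≈ 2.58912.

α ≈ 2.589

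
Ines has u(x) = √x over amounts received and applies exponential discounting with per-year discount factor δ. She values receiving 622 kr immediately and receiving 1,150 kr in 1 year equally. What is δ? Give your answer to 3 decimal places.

Indifference means u(622) = δ · u(1150), so δ = u(622)/u(1150).
Since u(x) = √x, δ = √(622/1150) = 0.73544.

δ ≈ 0.735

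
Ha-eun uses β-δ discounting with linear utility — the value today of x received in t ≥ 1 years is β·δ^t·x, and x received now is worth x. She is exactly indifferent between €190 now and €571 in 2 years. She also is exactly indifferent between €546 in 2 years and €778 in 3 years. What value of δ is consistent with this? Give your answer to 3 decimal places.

δ ≈ 0.702

The second indifference involves only future payoffs, so β cancels: β·δ^2·546 = β·δ^3·778, giving δ = 546/778 = 0.70180.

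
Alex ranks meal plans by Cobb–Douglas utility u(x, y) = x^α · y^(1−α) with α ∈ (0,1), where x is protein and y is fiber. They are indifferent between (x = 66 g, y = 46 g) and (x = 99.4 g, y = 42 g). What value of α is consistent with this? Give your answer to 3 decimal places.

α ≈ 0.182

Indifference: 66^α · 46^(1−α) = 99.4^α · 42^(1−α).
Rearrange to (66/99.4)^α = (42/46)^(1−α) and take logs: α·-0.409497 = (1−α)·-0.090972.
Thus α·(-0.500469) = -0.090972, so α = -0.090972/-0.500469 ≈ 0.182.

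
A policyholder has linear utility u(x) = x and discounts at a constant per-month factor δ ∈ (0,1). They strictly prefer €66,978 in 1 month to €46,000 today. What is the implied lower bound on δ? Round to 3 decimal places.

The preference means 46000 < δ·66978.
Dividing through by 66978 gives δ > 0.68679.

δ > 0.687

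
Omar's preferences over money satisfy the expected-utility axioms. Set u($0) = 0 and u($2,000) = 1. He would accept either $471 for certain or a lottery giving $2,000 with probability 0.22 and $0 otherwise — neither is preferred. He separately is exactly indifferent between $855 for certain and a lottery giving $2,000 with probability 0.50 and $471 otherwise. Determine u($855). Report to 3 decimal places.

The first gamble pins u($471): it must equal 0.22·1 + 0.78·0 = 0.22.
The second indifference gives u($855) = 0.50·u($2,000) + 0.50·u($471) = 0.50·1.00 + 0.50·0.22 = 0.6100.

0.610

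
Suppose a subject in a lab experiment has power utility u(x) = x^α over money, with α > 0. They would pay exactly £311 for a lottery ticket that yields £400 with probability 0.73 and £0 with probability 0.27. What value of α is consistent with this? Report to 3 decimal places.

α ≈ 1.250

EU(lottery) = 0.73·400^α + 0.27·0 = 0.73·400^α.
Equating: 311^α = 0.73·400^α, i.e. 0.7775^α = 0.73.
Taking logs: α·ln(311/400) = ln(0.73), so α = -0.314711 / -0.251672 ≈ 1.250.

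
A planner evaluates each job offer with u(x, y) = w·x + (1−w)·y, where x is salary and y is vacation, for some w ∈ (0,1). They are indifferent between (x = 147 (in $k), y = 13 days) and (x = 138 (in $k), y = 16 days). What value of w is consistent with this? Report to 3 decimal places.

w = 0.250

Equating utilities: w·147 + (1−w)·13 = w·138 + (1−w)·16.
Collecting terms: w·9 = (1−w)·3.
The marginal rate of substitution is 3/9, so w = 3/(9+3) = 0.250.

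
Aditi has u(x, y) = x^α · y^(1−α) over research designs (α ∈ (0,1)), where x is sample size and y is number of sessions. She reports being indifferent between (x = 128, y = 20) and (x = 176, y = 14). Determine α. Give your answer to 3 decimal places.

Set the two utilities equal: 128^α·20^(1−α) = 176^α·14^(1−α).
Taking logs: α·ln 128 + (1−α)·ln 20 = α·ln 176 + (1−α)·ln 14, i.e. α·-0.318454 = (1−α)·-0.356675.
So α/(1−α) = (-0.356675)/(-0.318454) = 1.120020, and α = 1.120020/2.120020 ≈ 0.528.

α ≈ 0.528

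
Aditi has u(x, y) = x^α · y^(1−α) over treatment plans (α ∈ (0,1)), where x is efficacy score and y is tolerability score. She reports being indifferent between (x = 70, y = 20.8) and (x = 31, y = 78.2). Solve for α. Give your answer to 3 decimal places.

Set the two utilities equal: 70^α·20.8^(1−α) = 31^α·78.2^(1−α).
Taking logs: α·ln 70 + (1−α)·ln 20.8 = α·ln 31 + (1−α)·ln 78.2, i.e. α·0.814508 = (1−α)·1.324317.
Thus α·(2.138825) = 1.324317, so α = 1.324317/2.138825 ≈ 0.619.

α ≈ 0.619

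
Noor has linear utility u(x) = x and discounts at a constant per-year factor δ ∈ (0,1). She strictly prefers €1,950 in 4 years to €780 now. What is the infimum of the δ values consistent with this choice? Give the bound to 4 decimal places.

Under u(x) = x this choice says 780 < δ^4·1950.
Dividing by 1950: δ^4 > 0.40000. Both sides are positive, so the 4th root keeps the direction.
δ > 0.40000^(1/4) = 0.7953.

δ > 0.7953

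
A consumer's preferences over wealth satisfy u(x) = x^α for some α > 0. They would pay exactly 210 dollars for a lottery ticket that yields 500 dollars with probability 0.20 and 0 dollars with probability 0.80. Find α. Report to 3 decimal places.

EU(lottery) = 0.20·500^α + 0.80·0 = 0.20·500^α.
Indifference: 210^α = 0.20·500^α, so (210/500)^α = 0.20.
α = ln(0.20) / ln(210/500) = -1.609438/-0.867501 ≈ 1.855.

α ≈ 1.855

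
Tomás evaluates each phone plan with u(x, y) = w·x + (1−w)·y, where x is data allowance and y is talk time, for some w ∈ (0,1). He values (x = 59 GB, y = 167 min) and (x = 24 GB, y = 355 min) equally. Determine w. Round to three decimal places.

Indifference: w·59 + (1−w)·167 = w·24 + (1−w)·355.
Rearranging, 35·w − 188·(1−w) = 0.
So w/(1−w) = 188/35 = 5.3714, giving w = 188/(35+188) = 0.843.

w = 0.843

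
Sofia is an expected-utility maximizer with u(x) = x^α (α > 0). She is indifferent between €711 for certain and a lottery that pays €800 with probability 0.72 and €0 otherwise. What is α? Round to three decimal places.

EU(lottery) = 0.72·800^α + 0.28·0 = 0.72·800^α.
Setting u(711) equal to that: 711^α = 0.72·800^α ⇒ (711/800)^α = 0.72.
α = ln(0.72) / ln(711/800) = -0.328504/-0.117939 ≈ 2.785.

α ≈ 2.785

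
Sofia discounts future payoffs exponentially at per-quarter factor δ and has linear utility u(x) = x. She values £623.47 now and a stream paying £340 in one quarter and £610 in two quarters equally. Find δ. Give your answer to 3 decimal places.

The stream is worth 340δ + 610δ² today, so 340δ + 610δ² = 623.47.
That is, 610δ² + 340δ − 623.47 = 0, a quadratic in δ.
δ = (−340 + √(340² + 4·610·623.47)) / (2·610) = (−340 + √1636866.80) / 1220 ≈ 0.770.

δ ≈ 0.770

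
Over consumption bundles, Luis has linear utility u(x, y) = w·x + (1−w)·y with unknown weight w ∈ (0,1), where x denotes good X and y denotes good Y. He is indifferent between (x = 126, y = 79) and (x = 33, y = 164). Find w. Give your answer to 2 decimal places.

u(126,79) = u(33,164) means w·126 + (1−w)·79 = w·33 + (1−w)·164.
w·(126−33) = (1−w)·(164−79), i.e. w·93 = (1−w)·85.
So w/(1−w) = 85/93 = 0.9140, giving w = 85/(93+85) = 0.48.

w = 0.48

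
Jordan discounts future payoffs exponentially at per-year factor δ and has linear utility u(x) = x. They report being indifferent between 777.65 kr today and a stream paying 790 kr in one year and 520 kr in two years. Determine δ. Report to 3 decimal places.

δ ≈ 0.680

The stream is worth 790δ + 520δ² today, so 790δ + 520δ² = 777.65.
So 520δ² + 790δ − 777.65 = 0.
By the quadratic formula (taking the positive root), δ = (−790 + √2241612.00) / 1040 ≈ 0.680.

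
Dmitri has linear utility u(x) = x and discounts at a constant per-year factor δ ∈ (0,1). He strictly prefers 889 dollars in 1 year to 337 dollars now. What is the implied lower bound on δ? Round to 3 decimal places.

Comparing present values: 337 < δ·889.
So δ > 337/889 = 0.37908.

δ > 0.379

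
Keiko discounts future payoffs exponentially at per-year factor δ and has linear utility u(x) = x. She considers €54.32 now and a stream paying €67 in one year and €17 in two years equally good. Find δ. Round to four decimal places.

Equating present values: 54.32 = 67δ + 17δ².
Rearranged: 17δ² + 67δ − 54.32 = 0.
The positive root is δ = [−67 + √(67² + 4·17·54.32)] / (2·17) = (−67 + 90.459)/34 ≈ 0.6900.

δ ≈ 0.6900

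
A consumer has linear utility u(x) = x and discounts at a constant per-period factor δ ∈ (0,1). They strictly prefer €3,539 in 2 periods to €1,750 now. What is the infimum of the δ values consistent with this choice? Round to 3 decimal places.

δ > 0.703

Under u(x) = x this choice says 1750 < δ^2·3539.
Hence δ^2 > 1750/3539 = 0.49449, and x ↦ x^(1/2) is increasing on (0,∞).
δ > 0.49449^(1/2) = 0.703.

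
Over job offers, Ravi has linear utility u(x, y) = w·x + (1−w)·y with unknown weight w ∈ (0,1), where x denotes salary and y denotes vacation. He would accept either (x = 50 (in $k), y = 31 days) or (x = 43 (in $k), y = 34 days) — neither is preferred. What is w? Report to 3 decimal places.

w = 0.300

Equating utilities: w·50 + (1−w)·31 = w·43 + (1−w)·34.
w·(50−43) = (1−w)·(34−31), i.e. w·7 = (1−w)·3.
The marginal rate of substitution is 3/7, so w = 3/(7+3) = 0.300.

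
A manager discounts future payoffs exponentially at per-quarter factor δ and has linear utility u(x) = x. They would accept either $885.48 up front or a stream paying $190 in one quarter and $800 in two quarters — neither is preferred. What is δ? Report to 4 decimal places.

Equating present values: 885.48 = 190δ + 800δ².
Rearranged: 800δ² + 190δ − 885.48 = 0.
By the quadratic formula (taking the positive root), δ = (−190 + √2869636.00) / 1600 ≈ 0.9400.

δ ≈ 0.9400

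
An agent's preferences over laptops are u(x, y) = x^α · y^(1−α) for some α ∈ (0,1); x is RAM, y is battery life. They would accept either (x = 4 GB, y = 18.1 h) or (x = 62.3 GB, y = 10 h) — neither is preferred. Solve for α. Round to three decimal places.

Indifference: 4^α · 18.1^(1−α) = 62.3^α · 10^(1−α).
Rearrange to (4/62.3)^α = (10/18.1)^(1−α) and take logs: α·-2.745667 = (1−α)·-0.593327.
So α/(1−α) = (-0.593327)/(-2.745667) = 0.216096, and α = 0.216096/1.216096 ≈ 0.178.

α ≈ 0.178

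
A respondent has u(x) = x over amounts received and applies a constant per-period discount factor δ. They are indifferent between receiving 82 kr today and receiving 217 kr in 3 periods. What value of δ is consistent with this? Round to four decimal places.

The payoff in 3 periods is discounted by δ^3, so u(82) = δ^3·u(217) and δ^3 = u(82)/u(217).
With u(x) = x: δ^3 = 82/217 = 0.37788.
So δ = 0.37788^(1/3) ≈ 0.7230.

δ ≈ 0.7230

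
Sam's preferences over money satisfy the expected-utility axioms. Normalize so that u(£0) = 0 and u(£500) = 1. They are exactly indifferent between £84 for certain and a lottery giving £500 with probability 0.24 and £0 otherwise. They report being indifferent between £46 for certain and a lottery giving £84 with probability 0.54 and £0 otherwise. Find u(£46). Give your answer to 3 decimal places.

First, u(£84) = 0.24·u(£500) + 0.76·u(£0) = 0.24.
Then u(£46) = 0.54·u(£84) + 0.46·u(£0) = 0.54·0.24 + 0.46·0.00 = 0.1296.

0.130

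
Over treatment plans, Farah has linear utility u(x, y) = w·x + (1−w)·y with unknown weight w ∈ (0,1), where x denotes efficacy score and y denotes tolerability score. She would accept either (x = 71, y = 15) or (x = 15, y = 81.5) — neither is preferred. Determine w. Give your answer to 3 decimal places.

w = 0.543

Equating utilities: w·71 + (1−w)·15 = w·15 + (1−w)·81.5.
Rearranging, 56·w − 66.5·(1−w) = 0.
Hence w = 66.5/(56+66.5) = 66.5/122.5 = 0.543.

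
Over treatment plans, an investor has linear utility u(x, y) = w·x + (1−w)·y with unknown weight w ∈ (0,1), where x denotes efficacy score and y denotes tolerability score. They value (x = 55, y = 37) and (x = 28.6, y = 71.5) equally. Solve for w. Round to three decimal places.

w = 0.567

Indifference: w·55 + (1−w)·37 = w·28.6 + (1−w)·71.5.
Rearranging, 26.4·w − 34.5·(1−w) = 0.
So w/(1−w) = 34.5/26.4 = 1.3068, giving w = 34.5/(26.4+34.5) = 0.567.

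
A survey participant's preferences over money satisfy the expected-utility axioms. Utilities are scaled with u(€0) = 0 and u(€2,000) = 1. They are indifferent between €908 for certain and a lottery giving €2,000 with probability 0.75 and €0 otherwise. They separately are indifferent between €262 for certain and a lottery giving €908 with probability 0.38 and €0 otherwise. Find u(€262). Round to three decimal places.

First, u(€908) = 0.75·u(€2,000) + 0.25·u(€0) = 0.75.
Chaining: u(€262) = 0.38·0.75 + 0.62·0.00 = 0.2850.

0.285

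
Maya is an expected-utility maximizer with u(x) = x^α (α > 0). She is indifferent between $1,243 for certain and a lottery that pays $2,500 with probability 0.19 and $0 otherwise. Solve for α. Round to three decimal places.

α ≈ 2.377

The lottery's expected utility is 0.19·u(2500) + 0.81·u(0) = 0.19·2500^α (since u(0) = 0 for α > 0).
Equating: 1243^α = 0.19·2500^α, i.e. 0.4972^α = 0.19.
Take logs: α = ln 0.19 / ln(1243/2500) ≈ 2.37667.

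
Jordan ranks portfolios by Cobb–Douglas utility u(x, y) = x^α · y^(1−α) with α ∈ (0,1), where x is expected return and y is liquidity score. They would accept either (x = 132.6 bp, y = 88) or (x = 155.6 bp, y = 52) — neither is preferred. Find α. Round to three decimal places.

α ≈ 0.767

Indifference: 132.6^α · 88^(1−α) = 155.6^α · 52^(1−α).
(132.6/155.6)^α = (52/88)^(1−α); take logs: α·ln(132.6/155.6) = (1−α)·ln(52/88), i.e. α·-0.159952 = (1−α)·-0.526093.
So α/(1−α) = (-0.526093)/(-0.159952) = 3.289068, and α = 3.289068/4.289068 ≈ 0.767.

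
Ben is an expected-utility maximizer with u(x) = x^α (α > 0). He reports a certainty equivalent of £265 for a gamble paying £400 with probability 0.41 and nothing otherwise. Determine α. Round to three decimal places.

Since u(0) = 0, the lottery's EU is 0.41·400^α.
Equating: 265^α = 0.41·400^α, i.e. 0.6625^α = 0.41.
α = ln(0.41) / ln(265/400) = -0.891598/-0.411735 ≈ 2.165.

α ≈ 2.165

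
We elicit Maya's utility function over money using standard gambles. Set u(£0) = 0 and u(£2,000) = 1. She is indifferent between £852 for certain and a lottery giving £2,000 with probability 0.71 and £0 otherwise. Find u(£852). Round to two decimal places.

u(£852) equals the lottery's expected utility: 0.71·1 + 0.29·0 = 0.71.

0.71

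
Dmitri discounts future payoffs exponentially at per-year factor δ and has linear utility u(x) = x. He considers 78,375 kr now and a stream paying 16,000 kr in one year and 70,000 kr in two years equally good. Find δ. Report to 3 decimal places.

Equating present values: 78375 = 16000δ + 70000δ².
Rearranged: 70000δ² + 16000δ − 78375 = 0.
The positive root is δ = [−16000 + √(16000² + 4·70000·78375)] / (2·70000) = (−16000 + 149000.000)/140000 ≈ 0.950.

δ ≈ 0.950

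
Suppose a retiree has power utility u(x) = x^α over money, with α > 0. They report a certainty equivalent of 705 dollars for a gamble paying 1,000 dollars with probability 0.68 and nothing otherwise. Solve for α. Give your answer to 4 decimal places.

α ≈ 1.1033

Since u(0) = 0, the lottery's EU is 0.68·1000^α.
Equating: 705^α = 0.68·1000^α, i.e. 0.7050^α = 0.68.
α = ln(0.68) / ln(705/1000) = -0.3856625/-0.3495575 ≈ 1.1033.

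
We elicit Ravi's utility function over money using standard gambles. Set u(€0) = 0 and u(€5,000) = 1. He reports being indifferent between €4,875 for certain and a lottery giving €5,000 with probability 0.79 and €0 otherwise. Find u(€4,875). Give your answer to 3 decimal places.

The indifference gives u(€4,875) = 0.79·u(€5,000) + 0.21·u(€0) = 0.79·1 + 0.21·0 = 0.79.

0.790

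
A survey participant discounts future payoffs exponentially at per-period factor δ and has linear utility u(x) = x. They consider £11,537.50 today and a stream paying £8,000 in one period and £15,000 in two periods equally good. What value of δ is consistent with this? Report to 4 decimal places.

δ ≈ 0.6500

Present value of the stream is 8000·δ + 15000·δ². Indifference gives 8000δ + 15000δ² = 11537.50.
That is, 15000δ² + 8000δ − 11537.50 = 0, a quadratic in δ.
The positive root is δ = [−8000 + √(8000² + 4·15000·11537.50)] / (2·15000) = (−8000 + 27500.000)/30000 ≈ 0.6500.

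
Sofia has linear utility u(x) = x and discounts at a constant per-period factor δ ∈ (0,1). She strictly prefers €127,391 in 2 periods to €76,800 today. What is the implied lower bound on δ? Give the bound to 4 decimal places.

Comparing present values: 76800 < δ^2·127391.
Dividing by 127391: δ^2 > 0.60287. Both sides are positive, so the square root keeps the direction.
δ > 0.60287^(1/2) = 0.7764.

δ > 0.7764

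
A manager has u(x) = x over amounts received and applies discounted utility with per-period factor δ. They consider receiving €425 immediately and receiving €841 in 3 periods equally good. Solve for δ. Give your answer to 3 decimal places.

Indifference means u(425) = δ^3 · u(841), so δ^3 = u(425)/u(841).
With u(x) = x: δ^3 = 425/841 = 0.50535.
So δ = 0.50535^(1/3) ≈ 0.797.

δ ≈ 0.797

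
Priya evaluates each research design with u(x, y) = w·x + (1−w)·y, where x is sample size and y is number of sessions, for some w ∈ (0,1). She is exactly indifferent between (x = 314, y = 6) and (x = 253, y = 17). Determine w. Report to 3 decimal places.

u(314,6) = u(253,17) means w·314 + (1−w)·6 = w·253 + (1−w)·17.
w·(314−253) = (1−w)·(17−6), i.e. w·61 = (1−w)·11.
Hence w = 11/(61+11) = 11/72 = 0.153.

w = 0.153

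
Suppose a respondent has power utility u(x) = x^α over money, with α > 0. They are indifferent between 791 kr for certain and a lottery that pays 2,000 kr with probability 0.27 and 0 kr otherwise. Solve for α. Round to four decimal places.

α ≈ 1.4115

Since u(0) = 0, the lottery's EU is 0.27·2000^α.
Equating: 791^α = 0.27·2000^α, i.e. 0.3955^α = 0.27.
α = ln(0.27) / ln(791/2000) = -1.3093333/-0.9276045 ≈ 1.4115.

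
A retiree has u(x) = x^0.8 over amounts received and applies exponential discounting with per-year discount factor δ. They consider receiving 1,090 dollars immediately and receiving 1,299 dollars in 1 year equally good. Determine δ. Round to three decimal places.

Indifference means u(1090) = δ · u(1299), so δ = u(1090)/u(1299).
With u(x) = x^0.8: δ = 1090^0.8/1299^0.8 = (1090/1299)^0.8 = 0.86907.

δ ≈ 0.869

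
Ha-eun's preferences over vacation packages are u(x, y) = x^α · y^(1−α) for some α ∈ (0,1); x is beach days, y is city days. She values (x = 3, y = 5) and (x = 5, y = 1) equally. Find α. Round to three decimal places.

α ≈ 0.759

Set the two utilities equal: 3^α·5^(1−α) = 5^α·1^(1−α).
Taking logs: α·ln 3 + (1−α)·ln 5 = α·ln 5 + (1−α)·ln 1, i.e. α·-0.510826 = (1−α)·-1.609438.
Thus α·(-2.120264) = -1.609438, so α = -1.609438/-2.120264 ≈ 0.759.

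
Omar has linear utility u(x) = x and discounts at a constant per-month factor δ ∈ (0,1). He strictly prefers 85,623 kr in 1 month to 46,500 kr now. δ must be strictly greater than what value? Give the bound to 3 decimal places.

Under u(x) = x this choice says 46500 < δ·85623.
So δ > 46500/85623 = 0.54308.

δ > 0.543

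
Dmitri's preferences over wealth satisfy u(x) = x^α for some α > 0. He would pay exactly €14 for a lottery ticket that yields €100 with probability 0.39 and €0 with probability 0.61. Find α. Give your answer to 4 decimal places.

α ≈ 0.4789

EU(lottery) = 0.39·100^α + 0.61·0 = 0.39·100^α.
Indifference: 14^α = 0.39·100^α, so (14/100)^α = 0.39.
α = ln(0.39) / ln(14/100) = -0.9416085/-1.9661129 ≈ 0.4789.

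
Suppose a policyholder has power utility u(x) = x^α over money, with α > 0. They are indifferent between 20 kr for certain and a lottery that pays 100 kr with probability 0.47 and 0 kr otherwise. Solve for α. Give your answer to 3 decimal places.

The lottery's expected utility is 0.47·u(100) + 0.53·u(0) = 0.47·100^α (since u(0) = 0 for α > 0).
Equating: 20^α = 0.47·100^α, i.e. 0.2000^α = 0.47.
α = ln(0.47) / ln(20/100) = -0.755023/-1.609438 ≈ 0.469.

α ≈ 0.469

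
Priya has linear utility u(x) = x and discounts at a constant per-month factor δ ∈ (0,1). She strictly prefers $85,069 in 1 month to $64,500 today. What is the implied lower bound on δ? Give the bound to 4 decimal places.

Under u(x) = x this choice says 64500 < δ·85069.
Dividing through by 85069 gives δ > 0.75821.

δ > 0.7582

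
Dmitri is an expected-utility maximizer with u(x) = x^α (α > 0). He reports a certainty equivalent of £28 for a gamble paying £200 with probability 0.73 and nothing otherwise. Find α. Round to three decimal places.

Since u(0) = 0, the lottery's EU is 0.73·200^α.
Equating: 28^α = 0.73·200^α, i.e. 0.1400^α = 0.73.
α = ln(0.73) / ln(28/200) = -0.314711/-1.966113 ≈ 0.160.

α ≈ 0.160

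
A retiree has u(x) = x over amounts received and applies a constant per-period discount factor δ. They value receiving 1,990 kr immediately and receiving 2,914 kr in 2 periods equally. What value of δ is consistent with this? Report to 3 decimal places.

Equating discounted utilities: u(1990) = δ^2·u(2914) ⇒ δ^2 = u(1990)/u(2914).
With u(x) = x: δ^2 = 1990/2914 = 0.68291.
Hence δ = (0.68291)^(1/2) = 0.82638.

δ ≈ 0.826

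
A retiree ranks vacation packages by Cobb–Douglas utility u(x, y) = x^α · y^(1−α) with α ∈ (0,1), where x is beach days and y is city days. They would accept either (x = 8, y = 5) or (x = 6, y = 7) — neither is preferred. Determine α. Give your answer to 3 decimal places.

α ≈ 0.539

Indifference: 8^α · 5^(1−α) = 6^α · 7^(1−α).
Rearrange to (8/6)^α = (7/5)^(1−α) and take logs: α·0.287682 = (1−α)·0.336472.
Thus α·(0.624154) = 0.336472, so α = 0.336472/0.624154 ≈ 0.539.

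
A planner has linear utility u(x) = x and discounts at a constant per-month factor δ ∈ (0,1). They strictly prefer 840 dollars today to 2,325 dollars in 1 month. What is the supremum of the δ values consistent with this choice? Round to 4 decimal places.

Under u(x) = x this choice says 840 > δ·2325.
So δ < 840/2325 = 0.36129.

δ < 0.3613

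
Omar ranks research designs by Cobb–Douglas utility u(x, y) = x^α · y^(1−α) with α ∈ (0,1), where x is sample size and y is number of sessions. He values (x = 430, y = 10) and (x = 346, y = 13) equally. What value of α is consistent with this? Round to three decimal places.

The Cobb–Douglas utilities coincide, so 430^α·10^(1−α) = 346^α·13^(1−α).
Taking logs: α·ln 430 + (1−α)·ln 10 = α·ln 346 + (1−α)·ln 13, i.e. α·0.217346 = (1−α)·0.262364.
So α/(1−α) = (0.262364)/(0.217346) = 1.207126, and α = 1.207126/2.207126 ≈ 0.547.

α ≈ 0.547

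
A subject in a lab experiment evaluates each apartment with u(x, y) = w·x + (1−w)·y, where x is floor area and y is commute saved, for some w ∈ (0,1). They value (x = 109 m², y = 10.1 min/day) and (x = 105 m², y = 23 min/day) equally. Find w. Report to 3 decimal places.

w = 0.763

Equating utilities: w·109 + (1−w)·10.1 = w·105 + (1−w)·23.
Collecting terms: w·4 = (1−w)·12.9.
Hence w = 12.9/(4+12.9) = 12.9/16.9 = 0.763.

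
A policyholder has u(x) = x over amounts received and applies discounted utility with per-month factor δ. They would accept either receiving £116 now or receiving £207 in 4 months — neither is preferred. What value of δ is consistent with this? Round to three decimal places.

The payoff in 4 months is discounted by δ^4, so u(116) = δ^4·u(207) and δ^4 = u(116)/u(207).
With u(x) = x: δ^4 = 116/207 = 0.56039.
Hence δ = (0.56039)^(1/4) = 0.86521.

δ ≈ 0.865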